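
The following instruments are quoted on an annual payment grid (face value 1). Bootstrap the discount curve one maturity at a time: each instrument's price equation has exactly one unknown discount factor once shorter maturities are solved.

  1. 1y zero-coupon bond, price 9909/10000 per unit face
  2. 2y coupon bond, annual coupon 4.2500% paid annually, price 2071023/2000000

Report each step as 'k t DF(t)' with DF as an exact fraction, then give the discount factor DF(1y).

1 1 9909/10000
2 2 9529/10000
DF(1y) = 9909/10000 ≈ 0.990900

step 1 [1y] zero: DF = P = 9909/10000 ≈ 0.990900
step 2 [2y] bond c/1=17/400: DF=(2071023/2000000 − 17/400·(0.990900))/(1+17/400) = 9529/10000 ≈ 0.952900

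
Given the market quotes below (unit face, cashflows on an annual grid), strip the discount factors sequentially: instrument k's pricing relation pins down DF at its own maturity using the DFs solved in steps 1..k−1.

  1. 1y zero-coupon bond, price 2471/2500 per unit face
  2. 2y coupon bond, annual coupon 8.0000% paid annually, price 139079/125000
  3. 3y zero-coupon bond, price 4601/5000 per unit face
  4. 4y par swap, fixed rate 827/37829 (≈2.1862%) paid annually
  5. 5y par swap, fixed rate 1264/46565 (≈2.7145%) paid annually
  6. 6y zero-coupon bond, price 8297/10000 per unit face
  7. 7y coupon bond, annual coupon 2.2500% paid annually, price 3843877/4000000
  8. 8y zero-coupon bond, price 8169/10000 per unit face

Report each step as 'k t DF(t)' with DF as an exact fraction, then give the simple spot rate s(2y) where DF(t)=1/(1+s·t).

step 1 [1y] zero: DF = P = 2471/2500 ≈ 0.988400
step 2 [2y] bond c/1=2/25: DF=(139079/125000 − 2/25·(0.988400))/(1+2/25) = 957/1000 ≈ 0.957000
step 3 [3y] zero: DF = P = 4601/5000 ≈ 0.920200
step 4 [4y] swap r/1=827/37829: DF=(1 − 827/37829·(0.988400+0.957000+0.920200))/(1+827/37829) = 9173/10000 ≈ 0.917300
step 5 [5y] swap r/1=1264/46565: DF=(1 − 1264/46565·(0.988400+0.957000+0.920200+0.917300))/(1+1264/46565) = 546/625 ≈ 0.873600
step 6 [6y] zero: DF = P = 8297/10000 ≈ 0.829700
step 7 [7y] bond c/1=9/400: DF=(3843877/4000000 − 9/400·(0.988400+0.957000+0.920200+0.917300+0.873600+0.829700))/(1+9/400) = 8191/10000 ≈ 0.819100
step 8 [8y] zero: DF = P = 8169/10000 ≈ 0.816900

1 1 2471/2500
2 2 957/1000
3 3 4601/5000
4 4 9173/10000
5 5 546/625
6 6 8297/10000
7 7 8191/10000
8 8 8169/10000
s(2y) = (1/(957/1000) − 1)/(2) = 43/1914 ≈ 2.2466%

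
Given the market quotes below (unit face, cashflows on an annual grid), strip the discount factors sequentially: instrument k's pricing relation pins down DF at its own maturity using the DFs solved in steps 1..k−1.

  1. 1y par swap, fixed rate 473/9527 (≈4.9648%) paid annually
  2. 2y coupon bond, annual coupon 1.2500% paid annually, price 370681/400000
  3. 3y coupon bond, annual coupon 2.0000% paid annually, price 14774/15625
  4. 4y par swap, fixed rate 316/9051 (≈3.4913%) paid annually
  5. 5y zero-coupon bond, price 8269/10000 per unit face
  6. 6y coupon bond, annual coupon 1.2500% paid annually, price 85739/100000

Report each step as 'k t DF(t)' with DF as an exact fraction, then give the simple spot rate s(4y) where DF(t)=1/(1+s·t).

step 1 [1y] swap r/1=473/9527: DF=(1 − 473/9527·(0))/(1+473/9527) = 9527/10000 ≈ 0.952700
step 2 [2y] bond c/1=1/80: DF=(370681/400000 − 1/80·(0.952700))/(1+1/80) = 1807/2000 ≈ 0.903500
step 3 [3y] bond c/1=1/50: DF=(14774/15625 − 1/50·(0.952700+0.903500))/(1+1/50) = 4453/5000 ≈ 0.890600
step 4 [4y] swap r/1=316/9051: DF=(1 − 316/9051·(0.952700+0.903500+0.890600))/(1+316/9051) = 546/625 ≈ 0.873600
step 5 [5y] zero: DF = P = 8269/10000 ≈ 0.826900
step 6 [6y] bond c/1=1/80: DF=(85739/100000 − 1/80·(0.952700+0.903500+0.890600+0.873600+0.826900))/(1+1/80) = 7919/10000 ≈ 0.791900

1 1 9527/10000
2 2 1807/2000
3 3 4453/5000
4 4 546/625
5 5 8269/10000
6 6 7919/10000
s(4y) = (1/(546/625) − 1)/(4) = 79/2184 ≈ 3.6172%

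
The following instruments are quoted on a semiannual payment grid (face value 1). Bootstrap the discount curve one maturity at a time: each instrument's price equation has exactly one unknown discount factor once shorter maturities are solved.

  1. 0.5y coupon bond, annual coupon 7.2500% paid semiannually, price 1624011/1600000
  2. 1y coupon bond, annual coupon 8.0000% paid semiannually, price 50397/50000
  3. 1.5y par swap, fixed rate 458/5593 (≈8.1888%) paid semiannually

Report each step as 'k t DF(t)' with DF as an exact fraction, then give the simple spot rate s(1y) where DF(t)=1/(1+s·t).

step 1 [0.5y] bond c/2=29/800: DF=(1624011/1600000 − 29/800·(0))/(1+29/800) = 1959/2000 ≈ 0.979500
step 2 [1y] bond c/2=1/25: DF=(50397/50000 − 1/25·(0.979500))/(1+1/25) = 1863/2000 ≈ 0.931500
step 3 [1.5y] swap r/2=229/5593: DF=(1 − 229/5593·(0.979500+0.931500))/(1+229/5593) = 1771/2000 ≈ 0.885500

1 1/2 1959/2000
2 1 1863/2000
3 3/2 1771/2000
s(1y) = (1/(1863/2000) − 1)/(1) = 137/1863 ≈ 7.3537%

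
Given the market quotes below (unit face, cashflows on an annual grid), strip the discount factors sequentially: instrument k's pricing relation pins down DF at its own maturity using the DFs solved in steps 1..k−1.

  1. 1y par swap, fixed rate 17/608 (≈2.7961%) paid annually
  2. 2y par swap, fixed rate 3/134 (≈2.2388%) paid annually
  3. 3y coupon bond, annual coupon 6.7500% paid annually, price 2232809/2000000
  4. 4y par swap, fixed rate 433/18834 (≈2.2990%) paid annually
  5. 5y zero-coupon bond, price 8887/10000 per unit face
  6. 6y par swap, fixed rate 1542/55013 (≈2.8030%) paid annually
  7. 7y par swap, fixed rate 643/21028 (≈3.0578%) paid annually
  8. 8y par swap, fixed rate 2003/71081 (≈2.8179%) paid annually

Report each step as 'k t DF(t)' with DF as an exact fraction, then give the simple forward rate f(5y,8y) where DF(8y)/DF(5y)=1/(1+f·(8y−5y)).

step 1 [1y] swap r/1=17/608: DF=(1 − 17/608·(0))/(1+17/608) = 608/625 ≈ 0.972800
step 2 [2y] swap r/1=3/134: DF=(1 − 3/134·(0.972800))/(1+3/134) = 598/625 ≈ 0.956800
step 3 [3y] bond c/1=27/400: DF=(2232809/2000000 − 27/400·(0.972800+0.956800))/(1+27/400) = 4619/5000 ≈ 0.923800
step 4 [4y] swap r/1=433/18834: DF=(1 − 433/18834·(0.972800+0.956800+0.923800))/(1+433/18834) = 4567/5000 ≈ 0.913400
step 5 [5y] zero: DF = P = 8887/10000 ≈ 0.888700
step 6 [6y] swap r/1=1542/55013: DF=(1 − 1542/55013·(0.972800+0.956800+0.923800+0.913400+0.888700))/(1+1542/55013) = 4229/5000 ≈ 0.845800
step 7 [7y] swap r/1=643/21028: DF=(1 − 643/21028·(0.972800+0.956800+0.923800+0.913400+0.888700+0.845800))/(1+643/21028) = 8071/10000 ≈ 0.807100
step 8 [8y] swap r/1=2003/71081: DF=(1 − 2003/71081·(0.972800+0.956800+0.923800+0.913400+0.888700+0.845800+0.807100))/(1+2003/71081) = 7997/10000 ≈ 0.799700

1 1 608/625
2 2 598/625
3 3 4619/5000
4 4 4567/5000
5 5 8887/10000
6 6 4229/5000
7 7 8071/10000
8 8 7997/10000
f(5y,8y) = ((8887/10000)/(7997/10000) − 1)/(3) = 890/23991 ≈ 3.7097%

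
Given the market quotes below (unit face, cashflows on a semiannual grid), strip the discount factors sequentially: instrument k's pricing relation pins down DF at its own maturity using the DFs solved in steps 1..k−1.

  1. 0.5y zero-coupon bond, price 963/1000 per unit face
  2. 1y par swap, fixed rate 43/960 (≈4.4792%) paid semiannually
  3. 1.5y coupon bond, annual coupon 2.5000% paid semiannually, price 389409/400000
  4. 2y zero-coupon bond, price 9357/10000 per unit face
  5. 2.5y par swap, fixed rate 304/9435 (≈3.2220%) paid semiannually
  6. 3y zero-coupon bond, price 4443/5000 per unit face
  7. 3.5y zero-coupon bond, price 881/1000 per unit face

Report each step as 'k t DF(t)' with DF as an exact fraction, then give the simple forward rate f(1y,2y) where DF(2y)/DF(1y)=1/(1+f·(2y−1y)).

step 1 [0.5y] zero: DF = P = 963/1000 ≈ 0.963000
step 2 [1y] swap r/2=43/1920: DF=(1 − 43/1920·(0.963000))/(1+43/1920) = 957/1000 ≈ 0.957000
step 3 [1.5y] bond c/2=1/80: DF=(389409/400000 − 1/80·(0.963000+0.957000))/(1+1/80) = 4689/5000 ≈ 0.937800
step 4 [2y] zero: DF = P = 9357/10000 ≈ 0.935700
step 5 [2.5y] swap r/2=152/9435: DF=(1 − 152/9435·(0.963000+0.957000+0.937800+0.935700))/(1+152/9435) = 231/250 ≈ 0.924000
step 6 [3y] zero: DF = P = 4443/5000 ≈ 0.888600
step 7 [3.5y] zero: DF = P = 881/1000 ≈ 0.881000

1 1/2 963/1000
2 1 957/1000
3 3/2 4689/5000
4 2 9357/10000
5 5/2 231/250
6 3 4443/5000
7 7/2 881/1000
f(1y,2y) = ((957/1000)/(9357/10000) − 1)/(1) = 71/3119 ≈ 2.2764%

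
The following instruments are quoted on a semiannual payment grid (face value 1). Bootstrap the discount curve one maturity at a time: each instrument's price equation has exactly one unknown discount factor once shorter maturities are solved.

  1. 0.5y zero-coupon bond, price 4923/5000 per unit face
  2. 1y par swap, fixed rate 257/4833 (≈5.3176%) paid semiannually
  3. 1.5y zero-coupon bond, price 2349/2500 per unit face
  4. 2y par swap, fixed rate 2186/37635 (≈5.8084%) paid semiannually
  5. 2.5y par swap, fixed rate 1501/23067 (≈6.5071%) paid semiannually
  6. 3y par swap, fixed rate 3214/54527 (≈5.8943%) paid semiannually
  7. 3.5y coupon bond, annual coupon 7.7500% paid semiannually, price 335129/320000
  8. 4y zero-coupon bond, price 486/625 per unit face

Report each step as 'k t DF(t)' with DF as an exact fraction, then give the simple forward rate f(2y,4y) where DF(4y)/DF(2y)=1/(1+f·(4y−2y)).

step 1 [0.5y] zero: DF = P = 4923/5000 ≈ 0.984600
step 2 [1y] swap r/2=257/9666: DF=(1 − 257/9666·(0.984600))/(1+257/9666) = 4743/5000 ≈ 0.948600
step 3 [1.5y] zero: DF = P = 2349/2500 ≈ 0.939600
step 4 [2y] swap r/2=1093/37635: DF=(1 − 1093/37635·(0.984600+0.948600+0.939600))/(1+1093/37635) = 8907/10000 ≈ 0.890700
step 5 [2.5y] swap r/2=1501/46134: DF=(1 − 1501/46134·(0.984600+0.948600+0.939600+0.890700))/(1+1501/46134) = 8499/10000 ≈ 0.849900
step 6 [3y] swap r/2=1607/54527: DF=(1 − 1607/54527·(0.984600+0.948600+0.939600+0.890700+0.849900))/(1+1607/54527) = 8393/10000 ≈ 0.839300
step 7 [3.5y] bond c/2=31/800: DF=(335129/320000 − 31/800·(0.984600+0.948600+0.939600+0.890700+0.849900+0.839300))/(1+31/800) = 503/625 ≈ 0.804800
step 8 [4y] zero: DF = P = 486/625 ≈ 0.777600

1 1/2 4923/5000
2 1 4743/5000
3 3/2 2349/2500
4 2 8907/10000
5 5/2 8499/10000
6 3 8393/10000
7 7/2 503/625
8 4 486/625
f(2y,4y) = ((8907/10000)/(486/625) − 1)/(2) = 377/5184 ≈ 7.2724%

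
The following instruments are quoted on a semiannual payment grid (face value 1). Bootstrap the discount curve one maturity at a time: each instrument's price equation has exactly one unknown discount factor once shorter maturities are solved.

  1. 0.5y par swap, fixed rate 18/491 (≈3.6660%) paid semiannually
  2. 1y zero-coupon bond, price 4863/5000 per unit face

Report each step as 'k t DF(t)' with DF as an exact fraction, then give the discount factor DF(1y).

step 1 [0.5y] swap r/2=9/491: DF=(1 − 9/491·(0))/(1+9/491) = 491/500 ≈ 0.982000
step 2 [1y] zero: DF = P = 4863/5000 ≈ 0.972600

1 1/2 491/500
2 1 4863/5000
DF(1y) = 4863/5000 ≈ 0.972600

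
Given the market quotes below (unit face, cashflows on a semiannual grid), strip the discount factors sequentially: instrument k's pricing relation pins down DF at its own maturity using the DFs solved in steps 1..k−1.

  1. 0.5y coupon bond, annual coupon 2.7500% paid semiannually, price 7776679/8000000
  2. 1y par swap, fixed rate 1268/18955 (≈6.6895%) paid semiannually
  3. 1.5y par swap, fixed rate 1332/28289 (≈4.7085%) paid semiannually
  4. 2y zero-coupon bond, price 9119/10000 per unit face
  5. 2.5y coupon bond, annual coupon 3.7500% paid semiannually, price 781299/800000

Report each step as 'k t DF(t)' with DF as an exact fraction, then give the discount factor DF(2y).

step 1 [0.5y] bond c/2=11/800: DF=(7776679/8000000 − 11/800·(0))/(1+11/800) = 9589/10000 ≈ 0.958900
step 2 [1y] swap r/2=634/18955: DF=(1 − 634/18955·(0.958900))/(1+634/18955) = 4683/5000 ≈ 0.936600
step 3 [1.5y] swap r/2=666/28289: DF=(1 − 666/28289·(0.958900+0.936600))/(1+666/28289) = 4667/5000 ≈ 0.933400
step 4 [2y] zero: DF = P = 9119/10000 ≈ 0.911900
step 5 [2.5y] bond c/2=3/160: DF=(781299/800000 − 3/160·(0.958900+0.936600+0.933400+0.911900))/(1+3/160) = 4449/5000 ≈ 0.889800

1 1/2 9589/10000
2 1 4683/5000
3 3/2 4667/5000
4 2 9119/10000
5 5/2 4449/5000
DF(2y) = 9119/10000 ≈ 0.911900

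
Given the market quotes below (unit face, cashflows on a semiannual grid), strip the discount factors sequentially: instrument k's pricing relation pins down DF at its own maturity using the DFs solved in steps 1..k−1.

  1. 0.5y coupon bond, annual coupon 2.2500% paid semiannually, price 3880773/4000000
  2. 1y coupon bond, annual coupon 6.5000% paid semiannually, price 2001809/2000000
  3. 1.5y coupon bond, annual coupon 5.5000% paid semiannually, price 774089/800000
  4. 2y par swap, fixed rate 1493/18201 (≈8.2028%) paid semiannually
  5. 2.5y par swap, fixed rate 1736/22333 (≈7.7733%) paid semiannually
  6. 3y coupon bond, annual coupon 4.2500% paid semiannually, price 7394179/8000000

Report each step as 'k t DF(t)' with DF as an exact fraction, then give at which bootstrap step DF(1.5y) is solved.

1 1/2 4797/5000
2 1 587/625
3 3/2 8909/10000
4 2 8507/10000
5 5/2 1033/1250
6 3 8121/10000
DF(1.5y) is solved at step 3

step 1 [0.5y] bond c/2=9/800: DF=(3880773/4000000 − 9/800·(0))/(1+9/800) = 4797/5000 ≈ 0.959400
step 2 [1y] bond c/2=13/400: DF=(2001809/2000000 − 13/400·(0.959400))/(1+13/400) = 587/625 ≈ 0.939200
step 3 [1.5y] bond c/2=11/400: DF=(774089/800000 − 11/400·(0.959400+0.939200))/(1+11/400) = 8909/10000 ≈ 0.890900
step 4 [2y] swap r/2=1493/36402: DF=(1 − 1493/36402·(0.959400+0.939200+0.890900))/(1+1493/36402) = 8507/10000 ≈ 0.850700
step 5 [2.5y] swap r/2=868/22333: DF=(1 − 868/22333·(0.959400+0.939200+0.890900+0.850700))/(1+868/22333) = 1033/1250 ≈ 0.826400
step 6 [3y] bond c/2=17/800: DF=(7394179/8000000 − 17/800·(0.959400+0.939200+0.890900+0.850700+0.826400))/(1+17/800) = 8121/10000 ≈ 0.812100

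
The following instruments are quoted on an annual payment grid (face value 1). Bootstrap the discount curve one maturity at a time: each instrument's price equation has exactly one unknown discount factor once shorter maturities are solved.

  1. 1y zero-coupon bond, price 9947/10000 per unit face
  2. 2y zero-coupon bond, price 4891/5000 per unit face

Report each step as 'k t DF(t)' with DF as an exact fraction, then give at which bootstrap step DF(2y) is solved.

1 1 9947/10000
2 2 4891/5000
DF(2y) is solved at step 2

step 1 [1y] zero: DF = P = 9947/10000 ≈ 0.994700
step 2 [2y] zero: DF = P = 4891/5000 ≈ 0.978200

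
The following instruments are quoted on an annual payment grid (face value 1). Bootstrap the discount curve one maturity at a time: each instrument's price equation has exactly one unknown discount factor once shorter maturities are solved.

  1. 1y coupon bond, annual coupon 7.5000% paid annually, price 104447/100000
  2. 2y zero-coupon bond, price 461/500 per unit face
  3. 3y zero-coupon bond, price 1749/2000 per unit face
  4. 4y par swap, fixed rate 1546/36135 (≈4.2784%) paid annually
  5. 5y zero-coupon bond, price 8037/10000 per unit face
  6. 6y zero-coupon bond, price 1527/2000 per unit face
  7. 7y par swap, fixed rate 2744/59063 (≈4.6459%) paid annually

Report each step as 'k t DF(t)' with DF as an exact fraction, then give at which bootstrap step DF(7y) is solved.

step 1 [1y] bond c/1=3/40: DF=(104447/100000 − 3/40·(0))/(1+3/40) = 2429/2500 ≈ 0.971600
step 2 [2y] zero: DF = P = 461/500 ≈ 0.922000
step 3 [3y] zero: DF = P = 1749/2000 ≈ 0.874500
step 4 [4y] swap r/1=1546/36135: DF=(1 − 1546/36135·(0.971600+0.922000+0.874500))/(1+1546/36135) = 4227/5000 ≈ 0.845400
step 5 [5y] zero: DF = P = 8037/10000 ≈ 0.803700
step 6 [6y] zero: DF = P = 1527/2000 ≈ 0.763500
step 7 [7y] swap r/1=2744/59063: DF=(1 − 2744/59063·(0.971600+0.922000+0.874500+0.845400+0.803700+0.763500))/(1+2744/59063) = 907/1250 ≈ 0.725600

1 1 2429/2500
2 2 461/500
3 3 1749/2000
4 4 4227/5000
5 5 8037/10000
6 6 1527/2000
7 7 907/1250
DF(7y) is solved at step 7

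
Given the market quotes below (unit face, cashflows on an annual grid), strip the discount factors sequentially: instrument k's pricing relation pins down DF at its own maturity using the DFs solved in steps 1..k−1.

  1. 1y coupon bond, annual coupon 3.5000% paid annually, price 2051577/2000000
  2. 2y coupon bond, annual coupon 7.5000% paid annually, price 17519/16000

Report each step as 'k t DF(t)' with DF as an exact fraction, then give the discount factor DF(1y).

1 1 9911/10000
2 2 4747/5000
DF(1y) = 9911/10000 ≈ 0.991100

step 1 [1y] bond c/1=7/200: DF=(2051577/2000000 − 7/200·(0))/(1+7/200) = 9911/10000 ≈ 0.991100
step 2 [2y] bond c/1=3/40: DF=(17519/16000 − 3/40·(0.991100))/(1+3/40) = 4747/5000 ≈ 0.949400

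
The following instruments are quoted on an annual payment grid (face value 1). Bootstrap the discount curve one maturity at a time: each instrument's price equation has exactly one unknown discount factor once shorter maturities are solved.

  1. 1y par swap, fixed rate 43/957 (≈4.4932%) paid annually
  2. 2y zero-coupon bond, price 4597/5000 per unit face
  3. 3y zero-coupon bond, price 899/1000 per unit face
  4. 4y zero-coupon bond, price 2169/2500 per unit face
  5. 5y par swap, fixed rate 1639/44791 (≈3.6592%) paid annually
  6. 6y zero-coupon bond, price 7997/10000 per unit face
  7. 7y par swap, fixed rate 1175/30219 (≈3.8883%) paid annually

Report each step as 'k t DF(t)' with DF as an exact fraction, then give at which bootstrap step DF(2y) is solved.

step 1 [1y] swap r/1=43/957: DF=(1 − 43/957·(0))/(1+43/957) = 957/1000 ≈ 0.957000
step 2 [2y] zero: DF = P = 4597/5000 ≈ 0.919400
step 3 [3y] zero: DF = P = 899/1000 ≈ 0.899000
step 4 [4y] zero: DF = P = 2169/2500 ≈ 0.867600
step 5 [5y] swap r/1=1639/44791: DF=(1 − 1639/44791·(0.957000+0.919400+0.899000+0.867600))/(1+1639/44791) = 8361/10000 ≈ 0.836100
step 6 [6y] zero: DF = P = 7997/10000 ≈ 0.799700
step 7 [7y] swap r/1=1175/30219: DF=(1 − 1175/30219·(0.957000+0.919400+0.899000+0.867600+0.836100+0.799700))/(1+1175/30219) = 153/200 ≈ 0.765000

1 1 957/1000
2 2 4597/5000
3 3 899/1000
4 4 2169/2500
5 5 8361/10000
6 6 7997/10000
7 7 153/200
DF(2y) is solved at step 2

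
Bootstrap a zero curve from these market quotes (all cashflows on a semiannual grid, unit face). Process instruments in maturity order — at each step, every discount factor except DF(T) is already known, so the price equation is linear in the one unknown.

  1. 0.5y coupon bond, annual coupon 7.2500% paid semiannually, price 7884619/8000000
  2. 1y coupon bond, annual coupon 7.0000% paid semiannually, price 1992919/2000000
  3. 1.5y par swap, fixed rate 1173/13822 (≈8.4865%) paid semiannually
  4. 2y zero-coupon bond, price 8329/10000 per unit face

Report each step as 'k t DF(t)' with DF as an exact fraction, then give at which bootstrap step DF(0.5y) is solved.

step 1 [0.5y] bond c/2=29/800: DF=(7884619/8000000 − 29/800·(0))/(1+29/800) = 9511/10000 ≈ 0.951100
step 2 [1y] bond c/2=7/200: DF=(1992919/2000000 − 7/200·(0.951100))/(1+7/200) = 4653/5000 ≈ 0.930600
step 3 [1.5y] swap r/2=1173/27644: DF=(1 − 1173/27644·(0.951100+0.930600))/(1+1173/27644) = 8827/10000 ≈ 0.882700
step 4 [2y] zero: DF = P = 8329/10000 ≈ 0.832900

1 1/2 9511/10000
2 1 4653/5000
3 3/2 8827/10000
4 2 8329/10000
DF(0.5y) is solved at step 1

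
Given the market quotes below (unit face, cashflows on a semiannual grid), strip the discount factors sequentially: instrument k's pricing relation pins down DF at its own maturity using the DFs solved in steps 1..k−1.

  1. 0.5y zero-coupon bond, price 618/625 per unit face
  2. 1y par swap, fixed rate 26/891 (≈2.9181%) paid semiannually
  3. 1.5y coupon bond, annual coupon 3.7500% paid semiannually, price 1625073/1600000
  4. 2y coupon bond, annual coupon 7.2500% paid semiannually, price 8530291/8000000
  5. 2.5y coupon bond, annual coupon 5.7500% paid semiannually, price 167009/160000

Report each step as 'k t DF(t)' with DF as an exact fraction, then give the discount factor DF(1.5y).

step 1 [0.5y] zero: DF = P = 618/625 ≈ 0.988800
step 2 [1y] swap r/2=13/891: DF=(1 − 13/891·(0.988800))/(1+13/891) = 4857/5000 ≈ 0.971400
step 3 [1.5y] bond c/2=3/160: DF=(1625073/1600000 − 3/160·(0.988800+0.971400))/(1+3/160) = 9609/10000 ≈ 0.960900
step 4 [2y] bond c/2=29/800: DF=(8530291/8000000 − 29/800·(0.988800+0.971400+0.960900))/(1+29/800) = 2317/2500 ≈ 0.926800
step 5 [2.5y] bond c/2=23/800: DF=(167009/160000 − 23/800·(0.988800+0.971400+0.960900+0.926800))/(1+23/800) = 9071/10000 ≈ 0.907100

1 1/2 618/625
2 1 4857/5000
3 3/2 9609/10000
4 2 2317/2500
5 5/2 9071/10000
DF(1.5y) = 9609/10000 ≈ 0.960900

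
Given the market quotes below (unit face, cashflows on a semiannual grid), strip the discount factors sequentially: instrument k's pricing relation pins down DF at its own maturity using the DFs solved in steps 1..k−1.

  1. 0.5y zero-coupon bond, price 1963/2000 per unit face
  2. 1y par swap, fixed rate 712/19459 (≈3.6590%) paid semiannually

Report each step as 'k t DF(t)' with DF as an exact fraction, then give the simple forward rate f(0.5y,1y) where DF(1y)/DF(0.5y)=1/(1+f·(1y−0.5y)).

step 1 [0.5y] zero: DF = P = 1963/2000 ≈ 0.981500
step 2 [1y] swap r/2=356/19459: DF=(1 − 356/19459·(0.981500))/(1+356/19459) = 2411/2500 ≈ 0.964400

1 1/2 1963/2000
2 1 2411/2500
f(0.5y,1y) = ((1963/2000)/(2411/2500) − 1)/(1/2) = 171/4822 ≈ 3.5462%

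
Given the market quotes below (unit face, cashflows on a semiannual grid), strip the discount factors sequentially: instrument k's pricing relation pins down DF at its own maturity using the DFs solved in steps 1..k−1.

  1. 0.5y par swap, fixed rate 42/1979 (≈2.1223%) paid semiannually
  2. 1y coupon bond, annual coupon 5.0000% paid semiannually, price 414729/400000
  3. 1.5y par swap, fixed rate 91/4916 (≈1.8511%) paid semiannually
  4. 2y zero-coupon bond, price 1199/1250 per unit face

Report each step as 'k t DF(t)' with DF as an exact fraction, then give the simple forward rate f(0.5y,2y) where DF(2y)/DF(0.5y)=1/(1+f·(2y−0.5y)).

1 1/2 1979/2000
2 1 4937/5000
3 3/2 9727/10000
4 2 1199/1250
f(0.5y,2y) = ((1979/2000)/(1199/1250) − 1)/(3/2) = 101/4796 ≈ 2.1059%

step 1 [0.5y] swap r/2=21/1979: DF=(1 − 21/1979·(0))/(1+21/1979) = 1979/2000 ≈ 0.989500
step 2 [1y] bond c/2=1/40: DF=(414729/400000 − 1/40·(0.989500))/(1+1/40) = 4937/5000 ≈ 0.987400
step 3 [1.5y] swap r/2=91/9832: DF=(1 − 91/9832·(0.989500+0.987400))/(1+91/9832) = 9727/10000 ≈ 0.972700
step 4 [2y] zero: DF = P = 1199/1250 ≈ 0.959200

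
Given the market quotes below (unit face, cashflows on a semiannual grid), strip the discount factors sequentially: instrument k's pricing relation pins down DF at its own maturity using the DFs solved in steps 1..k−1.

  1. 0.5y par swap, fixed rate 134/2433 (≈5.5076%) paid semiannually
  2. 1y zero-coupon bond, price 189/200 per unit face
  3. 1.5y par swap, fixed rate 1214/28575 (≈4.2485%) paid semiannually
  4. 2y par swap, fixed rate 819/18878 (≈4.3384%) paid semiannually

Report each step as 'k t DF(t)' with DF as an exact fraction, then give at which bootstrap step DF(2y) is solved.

step 1 [0.5y] swap r/2=67/2433: DF=(1 − 67/2433·(0))/(1+67/2433) = 2433/2500 ≈ 0.973200
step 2 [1y] zero: DF = P = 189/200 ≈ 0.945000
step 3 [1.5y] swap r/2=607/28575: DF=(1 − 607/28575·(0.973200+0.945000))/(1+607/28575) = 9393/10000 ≈ 0.939300
step 4 [2y] swap r/2=819/37756: DF=(1 − 819/37756·(0.973200+0.945000+0.939300))/(1+819/37756) = 9181/10000 ≈ 0.918100

1 1/2 2433/2500
2 1 189/200
3 3/2 9393/10000
4 2 9181/10000
DF(2y) is solved at step 4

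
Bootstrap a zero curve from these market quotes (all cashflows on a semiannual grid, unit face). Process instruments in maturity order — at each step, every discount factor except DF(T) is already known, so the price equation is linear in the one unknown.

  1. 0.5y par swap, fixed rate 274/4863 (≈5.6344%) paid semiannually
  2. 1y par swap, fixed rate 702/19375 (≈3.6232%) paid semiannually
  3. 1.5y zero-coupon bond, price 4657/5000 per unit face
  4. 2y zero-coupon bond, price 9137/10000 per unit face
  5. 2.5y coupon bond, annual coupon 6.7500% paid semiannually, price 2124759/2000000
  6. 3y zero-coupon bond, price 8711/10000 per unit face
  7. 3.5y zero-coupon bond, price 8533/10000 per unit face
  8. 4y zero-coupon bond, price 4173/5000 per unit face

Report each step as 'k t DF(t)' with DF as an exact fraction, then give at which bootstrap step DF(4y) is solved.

step 1 [0.5y] swap r/2=137/4863: DF=(1 − 137/4863·(0))/(1+137/4863) = 4863/5000 ≈ 0.972600
step 2 [1y] swap r/2=351/19375: DF=(1 − 351/19375·(0.972600))/(1+351/19375) = 9649/10000 ≈ 0.964900
step 3 [1.5y] zero: DF = P = 4657/5000 ≈ 0.931400
step 4 [2y] zero: DF = P = 9137/10000 ≈ 0.913700
step 5 [2.5y] bond c/2=27/800: DF=(2124759/2000000 − 27/800·(0.972600+0.964900+0.931400+0.913700))/(1+27/800) = 4521/5000 ≈ 0.904200
step 6 [3y] zero: DF = P = 8711/10000 ≈ 0.871100
step 7 [3.5y] zero: DF = P = 8533/10000 ≈ 0.853300
step 8 [4y] zero: DF = P = 4173/5000 ≈ 0.834600

1 1/2 4863/5000
2 1 9649/10000
3 3/2 4657/5000
4 2 9137/10000
5 5/2 4521/5000
6 3 8711/10000
7 7/2 8533/10000
8 4 4173/5000
DF(4y) is solved at step 8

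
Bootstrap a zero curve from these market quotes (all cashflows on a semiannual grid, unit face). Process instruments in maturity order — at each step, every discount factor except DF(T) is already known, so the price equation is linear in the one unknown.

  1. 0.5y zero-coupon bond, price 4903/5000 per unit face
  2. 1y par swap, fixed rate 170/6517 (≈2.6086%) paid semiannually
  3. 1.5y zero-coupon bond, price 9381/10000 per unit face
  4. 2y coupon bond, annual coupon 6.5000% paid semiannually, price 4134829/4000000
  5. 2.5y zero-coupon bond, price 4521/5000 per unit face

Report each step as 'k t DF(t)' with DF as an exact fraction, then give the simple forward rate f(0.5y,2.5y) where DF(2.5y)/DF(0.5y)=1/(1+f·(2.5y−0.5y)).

step 1 [0.5y] zero: DF = P = 4903/5000 ≈ 0.980600
step 2 [1y] swap r/2=85/6517: DF=(1 − 85/6517·(0.980600))/(1+85/6517) = 1949/2000 ≈ 0.974500
step 3 [1.5y] zero: DF = P = 9381/10000 ≈ 0.938100
step 4 [2y] bond c/2=13/400: DF=(4134829/4000000 − 13/400·(0.980600+0.974500+0.938100))/(1+13/400) = 9101/10000 ≈ 0.910100
step 5 [2.5y] zero: DF = P = 4521/5000 ≈ 0.904200

1 1/2 4903/5000
2 1 1949/2000
3 3/2 9381/10000
4 2 9101/10000
5 5/2 4521/5000
f(0.5y,2.5y) = ((4903/5000)/(4521/5000) − 1)/(2) = 191/4521 ≈ 4.2247%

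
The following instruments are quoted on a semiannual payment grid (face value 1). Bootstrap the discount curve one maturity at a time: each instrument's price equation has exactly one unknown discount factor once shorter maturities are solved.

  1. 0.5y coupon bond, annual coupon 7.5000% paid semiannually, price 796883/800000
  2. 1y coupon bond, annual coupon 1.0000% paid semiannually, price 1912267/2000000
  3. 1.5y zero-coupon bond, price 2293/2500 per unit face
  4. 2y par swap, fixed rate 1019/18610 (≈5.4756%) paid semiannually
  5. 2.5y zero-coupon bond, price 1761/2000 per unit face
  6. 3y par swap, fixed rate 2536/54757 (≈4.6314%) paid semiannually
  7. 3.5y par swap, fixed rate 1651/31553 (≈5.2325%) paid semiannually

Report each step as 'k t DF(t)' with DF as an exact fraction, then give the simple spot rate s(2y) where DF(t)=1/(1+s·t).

step 1 [0.5y] bond c/2=3/80: DF=(796883/800000 − 3/80·(0))/(1+3/80) = 9601/10000 ≈ 0.960100
step 2 [1y] bond c/2=1/200: DF=(1912267/2000000 − 1/200·(0.960100))/(1+1/200) = 4733/5000 ≈ 0.946600
step 3 [1.5y] zero: DF = P = 2293/2500 ≈ 0.917200
step 4 [2y] swap r/2=1019/37220: DF=(1 − 1019/37220·(0.960100+0.946600+0.917200))/(1+1019/37220) = 8981/10000 ≈ 0.898100
step 5 [2.5y] zero: DF = P = 1761/2000 ≈ 0.880500
step 6 [3y] swap r/2=1268/54757: DF=(1 − 1268/54757·(0.960100+0.946600+0.917200+0.898100+0.880500))/(1+1268/54757) = 2183/2500 ≈ 0.873200
step 7 [3.5y] swap r/2=1651/63106: DF=(1 − 1651/63106·(0.960100+0.946600+0.917200+0.898100+0.880500+0.873200))/(1+1651/63106) = 8349/10000 ≈ 0.834900

1 1/2 9601/10000
2 1 4733/5000
3 3/2 2293/2500
4 2 8981/10000
5 5/2 1761/2000
6 3 2183/2500
7 7/2 8349/10000
s(2y) = (1/(8981/10000) − 1)/(2) = 1019/17962 ≈ 5.6731%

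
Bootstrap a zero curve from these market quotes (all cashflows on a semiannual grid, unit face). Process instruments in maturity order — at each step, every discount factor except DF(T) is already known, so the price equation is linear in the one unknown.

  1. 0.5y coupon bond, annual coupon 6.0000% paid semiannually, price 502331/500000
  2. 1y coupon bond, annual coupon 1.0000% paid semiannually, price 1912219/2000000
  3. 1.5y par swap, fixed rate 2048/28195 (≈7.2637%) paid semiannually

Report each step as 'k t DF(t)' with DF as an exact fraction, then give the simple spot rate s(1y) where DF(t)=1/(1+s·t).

1 1/2 4877/5000
2 1 1893/2000
3 3/2 561/625
s(1y) = (1/(1893/2000) − 1)/(1) = 107/1893 ≈ 5.6524%

step 1 [0.5y] bond c/2=3/100: DF=(502331/500000 − 3/100·(0))/(1+3/100) = 4877/5000 ≈ 0.975400
step 2 [1y] bond c/2=1/200: DF=(1912219/2000000 − 1/200·(0.975400))/(1+1/200) = 1893/2000 ≈ 0.946500
step 3 [1.5y] swap r/2=1024/28195: DF=(1 − 1024/28195·(0.975400+0.946500))/(1+1024/28195) = 561/625 ≈ 0.897600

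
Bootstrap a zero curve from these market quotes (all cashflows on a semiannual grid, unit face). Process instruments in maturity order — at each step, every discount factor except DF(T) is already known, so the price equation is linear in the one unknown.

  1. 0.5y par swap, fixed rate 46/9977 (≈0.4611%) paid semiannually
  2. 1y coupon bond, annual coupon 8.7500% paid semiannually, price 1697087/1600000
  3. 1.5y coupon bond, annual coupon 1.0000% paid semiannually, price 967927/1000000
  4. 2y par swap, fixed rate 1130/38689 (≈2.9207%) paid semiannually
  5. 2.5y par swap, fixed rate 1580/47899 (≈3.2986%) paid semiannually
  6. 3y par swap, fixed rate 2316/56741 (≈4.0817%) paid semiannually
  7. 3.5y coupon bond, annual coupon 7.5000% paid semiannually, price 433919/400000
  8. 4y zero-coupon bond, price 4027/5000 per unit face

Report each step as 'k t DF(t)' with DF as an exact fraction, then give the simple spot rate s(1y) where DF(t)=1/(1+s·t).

1 1/2 9977/10000
2 1 609/625
3 3/2 9533/10000
4 2 1887/2000
5 5/2 921/1000
6 3 4421/5000
7 7/2 1681/2000
8 4 4027/5000
s(1y) = (1/(609/625) − 1)/(1) = 16/609 ≈ 2.6273%

step 1 [0.5y] swap r/2=23/9977: DF=(1 − 23/9977·(0))/(1+23/9977) = 9977/10000 ≈ 0.997700
step 2 [1y] bond c/2=7/160: DF=(1697087/1600000 − 7/160·(0.997700))/(1+7/160) = 609/625 ≈ 0.974400
step 3 [1.5y] bond c/2=1/200: DF=(967927/1000000 − 1/200·(0.997700+0.974400))/(1+1/200) = 9533/10000 ≈ 0.953300
step 4 [2y] swap r/2=565/38689: DF=(1 − 565/38689·(0.997700+0.974400+0.953300))/(1+565/38689) = 1887/2000 ≈ 0.943500
step 5 [2.5y] swap r/2=790/47899: DF=(1 − 790/47899·(0.997700+0.974400+0.953300+0.943500))/(1+790/47899) = 921/1000 ≈ 0.921000
step 6 [3y] swap r/2=1158/56741: DF=(1 − 1158/56741·(0.997700+0.974400+0.953300+0.943500+0.921000))/(1+1158/56741) = 4421/5000 ≈ 0.884200
step 7 [3.5y] bond c/2=3/80: DF=(433919/400000 − 3/80·(0.997700+0.974400+0.953300+0.943500+0.921000+0.884200))/(1+3/80) = 1681/2000 ≈ 0.840500
step 8 [4y] zero: DF = P = 4027/5000 ≈ 0.805400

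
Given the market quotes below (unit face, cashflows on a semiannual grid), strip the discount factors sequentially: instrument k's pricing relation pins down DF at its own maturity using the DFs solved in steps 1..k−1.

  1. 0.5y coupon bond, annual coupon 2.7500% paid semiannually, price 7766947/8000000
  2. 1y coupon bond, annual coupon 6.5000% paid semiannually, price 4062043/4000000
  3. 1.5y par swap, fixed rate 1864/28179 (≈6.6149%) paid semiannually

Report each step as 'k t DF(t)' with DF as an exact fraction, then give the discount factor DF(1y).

1 1/2 9577/10000
2 1 4767/5000
3 3/2 2267/2500
DF(1y) = 4767/5000 ≈ 0.953400

step 1 [0.5y] bond c/2=11/800: DF=(7766947/8000000 − 11/800·(0))/(1+11/800) = 9577/10000 ≈ 0.957700
step 2 [1y] bond c/2=13/400: DF=(4062043/4000000 − 13/400·(0.957700))/(1+13/400) = 4767/5000 ≈ 0.953400
step 3 [1.5y] swap r/2=932/28179: DF=(1 − 932/28179·(0.957700+0.953400))/(1+932/28179) = 2267/2500 ≈ 0.906800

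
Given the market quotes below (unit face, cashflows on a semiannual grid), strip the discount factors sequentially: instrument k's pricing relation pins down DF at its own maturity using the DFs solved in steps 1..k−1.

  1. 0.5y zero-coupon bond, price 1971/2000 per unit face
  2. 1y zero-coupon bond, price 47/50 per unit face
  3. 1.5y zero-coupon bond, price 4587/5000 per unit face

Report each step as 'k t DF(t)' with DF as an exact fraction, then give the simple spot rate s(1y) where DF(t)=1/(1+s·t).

step 1 [0.5y] zero: DF = P = 1971/2000 ≈ 0.985500
step 2 [1y] zero: DF = P = 47/50 ≈ 0.940000
step 3 [1.5y] zero: DF = P = 4587/5000 ≈ 0.917400

1 1/2 1971/2000
2 1 47/50
3 3/2 4587/5000
s(1y) = (1/(47/50) − 1)/(1) = 3/47 ≈ 6.3830%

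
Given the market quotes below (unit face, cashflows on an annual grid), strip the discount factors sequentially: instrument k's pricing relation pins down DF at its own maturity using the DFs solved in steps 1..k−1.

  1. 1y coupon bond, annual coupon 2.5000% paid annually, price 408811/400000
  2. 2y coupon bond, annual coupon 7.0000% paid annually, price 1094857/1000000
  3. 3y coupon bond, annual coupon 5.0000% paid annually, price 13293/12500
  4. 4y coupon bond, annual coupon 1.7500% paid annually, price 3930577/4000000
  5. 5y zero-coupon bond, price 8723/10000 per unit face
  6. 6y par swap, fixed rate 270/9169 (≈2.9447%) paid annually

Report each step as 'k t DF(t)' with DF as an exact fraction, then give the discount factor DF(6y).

1 1 9971/10000
2 2 479/500
3 3 9197/10000
4 4 9163/10000
5 5 8723/10000
6 6 419/500
DF(6y) = 419/500 ≈ 0.838000

step 1 [1y] bond c/1=1/40: DF=(408811/400000 − 1/40·(0))/(1+1/40) = 9971/10000 ≈ 0.997100
step 2 [2y] bond c/1=7/100: DF=(1094857/1000000 − 7/100·(0.997100))/(1+7/100) = 479/500 ≈ 0.958000
step 3 [3y] bond c/1=1/20: DF=(13293/12500 − 1/20·(0.997100+0.958000))/(1+1/20) = 9197/10000 ≈ 0.919700
step 4 [4y] bond c/1=7/400: DF=(3930577/4000000 − 7/400·(0.997100+0.958000+0.919700))/(1+7/400) = 9163/10000 ≈ 0.916300
step 5 [5y] zero: DF = P = 8723/10000 ≈ 0.872300
step 6 [6y] swap r/1=270/9169: DF=(1 − 270/9169·(0.997100+0.958000+0.919700+0.916300+0.872300))/(1+270/9169) = 419/500 ≈ 0.838000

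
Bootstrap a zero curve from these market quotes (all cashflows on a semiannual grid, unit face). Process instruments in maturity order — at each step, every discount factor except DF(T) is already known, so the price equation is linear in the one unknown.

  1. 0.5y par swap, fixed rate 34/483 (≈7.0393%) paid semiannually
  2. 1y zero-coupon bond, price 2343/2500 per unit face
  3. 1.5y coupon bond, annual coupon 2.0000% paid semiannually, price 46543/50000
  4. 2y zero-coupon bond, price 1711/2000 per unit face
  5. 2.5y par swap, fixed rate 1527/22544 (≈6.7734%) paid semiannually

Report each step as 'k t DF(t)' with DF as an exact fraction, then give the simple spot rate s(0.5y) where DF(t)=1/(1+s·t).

step 1 [0.5y] swap r/2=17/483: DF=(1 − 17/483·(0))/(1+17/483) = 483/500 ≈ 0.966000
step 2 [1y] zero: DF = P = 2343/2500 ≈ 0.937200
step 3 [1.5y] bond c/2=1/100: DF=(46543/50000 − 1/100·(0.966000+0.937200))/(1+1/100) = 2257/2500 ≈ 0.902800
step 4 [2y] zero: DF = P = 1711/2000 ≈ 0.855500
step 5 [2.5y] swap r/2=1527/45088: DF=(1 − 1527/45088·(0.966000+0.937200+0.902800+0.855500))/(1+1527/45088) = 8473/10000 ≈ 0.847300

1 1/2 483/500
2 1 2343/2500
3 3/2 2257/2500
4 2 1711/2000
5 5/2 8473/10000
s(0.5y) = (1/(483/500) − 1)/(1/2) = 34/483 ≈ 7.0393%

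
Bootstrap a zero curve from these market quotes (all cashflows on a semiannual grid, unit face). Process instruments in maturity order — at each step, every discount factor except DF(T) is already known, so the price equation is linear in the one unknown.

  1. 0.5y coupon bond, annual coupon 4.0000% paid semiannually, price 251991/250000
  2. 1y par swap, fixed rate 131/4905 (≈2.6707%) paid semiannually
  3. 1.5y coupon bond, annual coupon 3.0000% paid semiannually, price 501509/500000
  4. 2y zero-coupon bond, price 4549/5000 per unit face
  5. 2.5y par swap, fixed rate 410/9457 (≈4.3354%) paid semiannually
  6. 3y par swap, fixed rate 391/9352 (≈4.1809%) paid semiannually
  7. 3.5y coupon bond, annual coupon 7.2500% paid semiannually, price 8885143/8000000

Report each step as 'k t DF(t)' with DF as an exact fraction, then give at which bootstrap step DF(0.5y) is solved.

1 1/2 4941/5000
2 1 4869/5000
3 3/2 1199/1250
4 2 4549/5000
5 5/2 359/400
6 3 8827/10000
7 7/2 1751/2000
DF(0.5y) is solved at step 1

step 1 [0.5y] bond c/2=1/50: DF=(251991/250000 − 1/50·(0))/(1+1/50) = 4941/5000 ≈ 0.988200
step 2 [1y] swap r/2=131/9810: DF=(1 − 131/9810·(0.988200))/(1+131/9810) = 4869/5000 ≈ 0.973800
step 3 [1.5y] bond c/2=3/200: DF=(501509/500000 − 3/200·(0.988200+0.973800))/(1+3/200) = 1199/1250 ≈ 0.959200
step 4 [2y] zero: DF = P = 4549/5000 ≈ 0.909800
step 5 [2.5y] swap r/2=205/9457: DF=(1 − 205/9457·(0.988200+0.973800+0.959200+0.909800))/(1+205/9457) = 359/400 ≈ 0.897500
step 6 [3y] swap r/2=391/18704: DF=(1 − 391/18704·(0.988200+0.973800+0.959200+0.909800+0.897500))/(1+391/18704) = 8827/10000 ≈ 0.882700
step 7 [3.5y] bond c/2=29/800: DF=(8885143/8000000 − 29/800·(0.988200+0.973800+0.959200+0.909800+0.897500+0.882700))/(1+29/800) = 1751/2000 ≈ 0.875500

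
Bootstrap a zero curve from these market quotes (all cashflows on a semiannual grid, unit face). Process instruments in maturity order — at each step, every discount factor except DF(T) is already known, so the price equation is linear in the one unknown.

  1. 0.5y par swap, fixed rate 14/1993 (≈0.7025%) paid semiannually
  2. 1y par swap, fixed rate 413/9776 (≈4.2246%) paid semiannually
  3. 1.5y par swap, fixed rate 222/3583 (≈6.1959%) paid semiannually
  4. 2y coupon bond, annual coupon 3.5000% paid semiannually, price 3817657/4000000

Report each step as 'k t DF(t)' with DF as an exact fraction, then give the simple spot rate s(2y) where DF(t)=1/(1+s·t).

step 1 [0.5y] swap r/2=7/1993: DF=(1 − 7/1993·(0))/(1+7/1993) = 1993/2000 ≈ 0.996500
step 2 [1y] swap r/2=413/19552: DF=(1 − 413/19552·(0.996500))/(1+413/19552) = 9587/10000 ≈ 0.958700
step 3 [1.5y] swap r/2=111/3583: DF=(1 − 111/3583·(0.996500+0.958700))/(1+111/3583) = 1139/1250 ≈ 0.911200
step 4 [2y] bond c/2=7/400: DF=(3817657/4000000 − 7/400·(0.996500+0.958700+0.911200))/(1+7/400) = 8887/10000 ≈ 0.888700

1 1/2 1993/2000
2 1 9587/10000
3 3/2 1139/1250
4 2 8887/10000
s(2y) = (1/(8887/10000) − 1)/(2) = 1113/17774 ≈ 6.2620%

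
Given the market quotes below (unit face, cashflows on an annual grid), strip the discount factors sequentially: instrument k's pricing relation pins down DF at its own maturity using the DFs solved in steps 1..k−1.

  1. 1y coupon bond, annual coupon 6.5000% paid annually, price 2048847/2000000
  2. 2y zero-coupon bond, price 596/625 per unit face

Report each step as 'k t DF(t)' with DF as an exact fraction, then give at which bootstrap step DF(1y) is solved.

1 1 9619/10000
2 2 596/625
DF(1y) is solved at step 1

step 1 [1y] bond c/1=13/200: DF=(2048847/2000000 − 13/200·(0))/(1+13/200) = 9619/10000 ≈ 0.961900
step 2 [2y] zero: DF = P = 596/625 ≈ 0.953600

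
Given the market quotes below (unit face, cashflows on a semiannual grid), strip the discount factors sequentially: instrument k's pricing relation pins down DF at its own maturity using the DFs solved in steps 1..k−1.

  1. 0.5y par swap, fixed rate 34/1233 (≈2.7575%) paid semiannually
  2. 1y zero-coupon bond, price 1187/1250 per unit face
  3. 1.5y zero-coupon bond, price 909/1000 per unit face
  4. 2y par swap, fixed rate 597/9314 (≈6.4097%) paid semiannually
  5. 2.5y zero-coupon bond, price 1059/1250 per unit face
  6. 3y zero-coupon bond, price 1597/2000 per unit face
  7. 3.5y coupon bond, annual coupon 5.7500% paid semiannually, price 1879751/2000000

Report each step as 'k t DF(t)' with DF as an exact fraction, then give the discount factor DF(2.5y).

step 1 [0.5y] swap r/2=17/1233: DF=(1 − 17/1233·(0))/(1+17/1233) = 1233/1250 ≈ 0.986400
step 2 [1y] zero: DF = P = 1187/1250 ≈ 0.949600
step 3 [1.5y] zero: DF = P = 909/1000 ≈ 0.909000
step 4 [2y] swap r/2=597/18628: DF=(1 − 597/18628·(0.986400+0.949600+0.909000))/(1+597/18628) = 4403/5000 ≈ 0.880600
step 5 [2.5y] zero: DF = P = 1059/1250 ≈ 0.847200
step 6 [3y] zero: DF = P = 1597/2000 ≈ 0.798500
step 7 [3.5y] bond c/2=23/800: DF=(1879751/2000000 − 23/800·(0.986400+0.949600+0.909000+0.880600+0.847200+0.798500))/(1+23/800) = 1527/2000 ≈ 0.763500

1 1/2 1233/1250
2 1 1187/1250
3 3/2 909/1000
4 2 4403/5000
5 5/2 1059/1250
6 3 1597/2000
7 7/2 1527/2000
DF(2.5y) = 1059/1250 ≈ 0.847200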